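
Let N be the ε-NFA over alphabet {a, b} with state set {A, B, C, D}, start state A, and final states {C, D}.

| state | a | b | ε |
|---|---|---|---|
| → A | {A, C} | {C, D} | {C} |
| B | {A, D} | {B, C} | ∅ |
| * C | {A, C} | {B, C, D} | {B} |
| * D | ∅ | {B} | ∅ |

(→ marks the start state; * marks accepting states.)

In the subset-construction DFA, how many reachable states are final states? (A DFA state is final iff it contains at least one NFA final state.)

3

Start state of the DFA: {A, B, C} (ε-closure of the NFA start).
{A, B, C} --a--> {A, B, C, D}  [new]
{A, B, C} --b--> {B, C, D}  [new]
{A, B, C, D} --a--> {A, B, C, D}  [seen]
{A, B, C, D} --b--> {B, C, D}  [seen]
{B, C, D} --a--> {A, B, C, D}  [seen]
{B, C, D} --b--> {B, C, D}  [seen]
Reachable DFA states: {A, B, C}, {A, B, C, D}, {B, C, D}.
Accepting DFA states (contain an NFA accepting state): {A, B, C}, {A, B, C, D}, {B, C, D}.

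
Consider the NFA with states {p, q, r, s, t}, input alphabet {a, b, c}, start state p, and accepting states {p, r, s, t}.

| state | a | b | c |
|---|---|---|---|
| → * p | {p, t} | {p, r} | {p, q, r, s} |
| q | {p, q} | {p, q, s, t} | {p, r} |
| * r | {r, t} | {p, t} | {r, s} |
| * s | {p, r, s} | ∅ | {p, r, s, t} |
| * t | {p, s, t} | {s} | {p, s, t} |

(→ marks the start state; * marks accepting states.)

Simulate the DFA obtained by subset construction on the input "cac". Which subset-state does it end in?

{p, q, r, s, t}

Start: {p}.
δ(p,c) = {p, q, r, s}.
Union: {p, q, r, s}.
After c: {p, q, r, s}.
δ(p,a) = {p, t}; δ(q,a) = {p, q}; δ(r,a) = {r, t}; δ(s,a) = {p, r, s}.
Union: {p, q, r, s, t}.
After a: {p, q, r, s, t}.
δ(p,c) = {p, q, r, s}; δ(q,c) = {p, r}; δ(r,c) = {r, s}; δ(s,c) = {p, r, s, t}; δ(t,c) = {p, s, t}.
Union: {p, q, r, s, t}.
After c: {p, q, r, s, t}.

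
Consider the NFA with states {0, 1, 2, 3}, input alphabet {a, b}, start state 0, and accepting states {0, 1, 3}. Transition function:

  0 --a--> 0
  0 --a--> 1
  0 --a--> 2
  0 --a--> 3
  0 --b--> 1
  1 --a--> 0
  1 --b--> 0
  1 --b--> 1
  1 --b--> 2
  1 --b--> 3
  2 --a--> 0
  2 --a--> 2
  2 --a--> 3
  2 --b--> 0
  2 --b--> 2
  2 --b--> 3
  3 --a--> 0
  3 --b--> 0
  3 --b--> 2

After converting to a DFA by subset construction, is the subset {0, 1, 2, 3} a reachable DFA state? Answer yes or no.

Start state of the DFA: {0}.
{0} --a--> {0, 1, 2, 3}  [new]
{0} --b--> {1}  [new]
{0, 1, 2, 3} --a--> {0, 1, 2, 3}  [seen]
{0, 1, 2, 3} --b--> {0, 1, 2, 3}  [seen]
{1} --a--> {0}  [seen]
{1} --b--> {0, 1, 2, 3}  [seen]
Reachable DFA states: {0}, {0, 1, 2, 3}, {1}.
{0, 1, 2, 3} is among them.

yes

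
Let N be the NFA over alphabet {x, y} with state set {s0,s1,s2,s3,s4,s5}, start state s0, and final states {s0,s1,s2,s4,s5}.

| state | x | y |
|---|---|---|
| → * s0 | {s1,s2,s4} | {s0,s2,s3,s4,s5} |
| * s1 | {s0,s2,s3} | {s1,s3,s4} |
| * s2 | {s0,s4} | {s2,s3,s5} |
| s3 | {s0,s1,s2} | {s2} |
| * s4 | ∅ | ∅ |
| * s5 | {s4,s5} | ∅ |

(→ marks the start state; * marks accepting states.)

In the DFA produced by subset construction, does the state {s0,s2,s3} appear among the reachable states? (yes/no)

no

Start state of the DFA: {s0}.
{s0} --x--> {s1,s2,s4}  [new]
{s0} --y--> {s0,s2,s3,s4,s5}  [new]
{s1,s2,s4} --x--> {s0,s2,s3,s4}  [new]
{s1,s2,s4} --y--> {s1,s2,s3,s4,s5}  [new]
{s0,s2,s3,s4,s5} --x--> {s0,s1,s2,s4,s5}  [new]
{s0,s2,s3,s4,s5} --y--> {s0,s2,s3,s4,s5}  [seen]
{s0,s2,s3,s4} --x--> {s0,s1,s2,s4}  [new]
{s0,s2,s3,s4} --y--> {s0,s2,s3,s4,s5}  [seen]
{s1,s2,s3,s4,s5} --x--> {s0,s1,s2,s3,s4,s5}  [new]
{s1,s2,s3,s4,s5} --y--> {s1,s2,s3,s4,s5}  [seen]
{s0,s1,s2,s4,s5} --x--> {s0,s1,s2,s3,s4,s5}  [seen]
{s0,s1,s2,s4,s5} --y--> {s0,s1,s2,s3,s4,s5}  [seen]
{s0,s1,s2,s4} --x--> {s0,s1,s2,s3,s4}  [new]
{s0,s1,s2,s4} --y--> {s0,s1,s2,s3,s4,s5}  [seen]
{s0,s1,s2,s3,s4,s5} --x--> {s0,s1,s2,s3,s4,s5}  [seen]
{s0,s1,s2,s3,s4,s5} --y--> {s0,s1,s2,s3,s4,s5}  [seen]
{s0,s1,s2,s3,s4} --x--> {s0,s1,s2,s3,s4}  [seen]
{s0,s1,s2,s3,s4} --y--> {s0,s1,s2,s3,s4,s5}  [seen]
Reachable DFA states: {s0}, {s1,s2,s4}, {s0,s2,s3,s4,s5}, {s0,s2,s3,s4}, {s1,s2,s3,s4,s5}, {s0,s1,s2,s4,s5}, {s0,s1,s2,s4}, {s0,s1,s2,s3,s4,s5}, {s0,s1,s2,s3,s4}.
{s0,s2,s3} is not among them.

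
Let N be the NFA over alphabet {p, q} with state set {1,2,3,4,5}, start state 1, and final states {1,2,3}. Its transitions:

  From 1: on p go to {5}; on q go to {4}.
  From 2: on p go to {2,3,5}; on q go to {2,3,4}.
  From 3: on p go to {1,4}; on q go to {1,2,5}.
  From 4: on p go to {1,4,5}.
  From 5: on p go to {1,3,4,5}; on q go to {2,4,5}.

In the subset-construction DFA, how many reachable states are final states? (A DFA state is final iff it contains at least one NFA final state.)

7

Start state of the DFA: {1}.
{1} --p--> {5}  [new]
{1} --q--> {4}  [new]
{5} --p--> {1,3,4,5}  [new]
{5} --q--> {2,4,5}  [new]
{4} --p--> {1,4,5}  [new]
{4} --q--> ∅  [new]
{1,3,4,5} --p--> {1,3,4,5}  [seen]
{1,3,4,5} --q--> {1,2,4,5}  [new]
{2,4,5} --p--> {1,2,3,4,5}  [new]
{2,4,5} --q--> {2,3,4,5}  [new]
{1,4,5} --p--> {1,3,4,5}  [seen]
{1,4,5} --q--> {2,4,5}  [seen]
∅ --p--> ∅  [seen]
∅ --q--> ∅  [seen]
{1,2,4,5} --p--> {1,2,3,4,5}  [seen]
{1,2,4,5} --q--> {2,3,4,5}  [seen]
{1,2,3,4,5} --p--> {1,2,3,4,5}  [seen]
{1,2,3,4,5} --q--> {1,2,3,4,5}  [seen]
{2,3,4,5} --p--> {1,2,3,4,5}  [seen]
{2,3,4,5} --q--> {1,2,3,4,5}  [seen]
Reachable DFA states: {1}, {5}, {4}, {1,3,4,5}, {2,4,5}, {1,4,5}, ∅, {1,2,4,5}, {1,2,3,4,5}, {2,3,4,5}.
Accepting DFA states (contain an NFA accepting state): {1}, {1,3,4,5}, {2,4,5}, {1,4,5}, {1,2,4,5}, {1,2,3,4,5}, {2,3,4,5}.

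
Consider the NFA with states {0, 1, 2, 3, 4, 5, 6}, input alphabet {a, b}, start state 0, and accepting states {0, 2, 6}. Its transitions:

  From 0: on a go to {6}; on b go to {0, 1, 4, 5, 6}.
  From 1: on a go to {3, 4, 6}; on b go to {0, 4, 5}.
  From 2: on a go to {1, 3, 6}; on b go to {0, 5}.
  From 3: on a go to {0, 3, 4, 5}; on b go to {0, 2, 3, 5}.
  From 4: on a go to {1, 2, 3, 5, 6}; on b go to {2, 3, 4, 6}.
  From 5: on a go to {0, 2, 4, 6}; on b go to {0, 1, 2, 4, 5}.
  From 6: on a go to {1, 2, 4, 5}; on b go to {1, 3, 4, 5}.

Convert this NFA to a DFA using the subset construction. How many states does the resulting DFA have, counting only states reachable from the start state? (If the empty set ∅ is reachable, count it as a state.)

Start state of the DFA: {0}.
{0} --a--> {6}  [new]
{0} --b--> {0, 1, 4, 5, 6}  [new]
{6} --a--> {1, 2, 4, 5}  [new]
{6} --b--> {1, 3, 4, 5}  [new]
{0, 1, 4, 5, 6} --a--> {0, 1, 2, 3, 4, 5, 6}  [new]
{0, 1, 4, 5, 6} --b--> {0, 1, 2, 3, 4, 5, 6}  [seen]
{1, 2, 4, 5} --a--> {0, 1, 2, 3, 4, 5, 6}  [seen]
{1, 2, 4, 5} --b--> {0, 1, 2, 3, 4, 5, 6}  [seen]
{1, 3, 4, 5} --a--> {0, 1, 2, 3, 4, 5, 6}  [seen]
{1, 3, 4, 5} --b--> {0, 1, 2, 3, 4, 5, 6}  [seen]
{0, 1, 2, 3, 4, 5, 6} --a--> {0, 1, 2, 3, 4, 5, 6}  [seen]
{0, 1, 2, 3, 4, 5, 6} --b--> {0, 1, 2, 3, 4, 5, 6}  [seen]
Reachable DFA states: {0}, {6}, {0, 1, 4, 5, 6}, {1, 2, 4, 5}, {1, 3, 4, 5}, {0, 1, 2, 3, 4, 5, 6}.

6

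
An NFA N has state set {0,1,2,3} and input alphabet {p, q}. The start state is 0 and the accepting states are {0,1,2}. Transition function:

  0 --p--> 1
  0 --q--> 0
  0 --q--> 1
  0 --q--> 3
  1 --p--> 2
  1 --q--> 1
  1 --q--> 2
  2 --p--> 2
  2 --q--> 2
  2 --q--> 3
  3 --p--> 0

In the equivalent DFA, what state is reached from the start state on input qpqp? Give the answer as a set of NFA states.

Start: {0}.
δ(0,q) = {0,1,3}.
Union: {0,1,3}.
After q: {0,1,3}.
δ(0,p) = {1}; δ(1,p) = {2}; δ(3,p) = {0}.
Union: {0,1,2}.
After p: {0,1,2}.
δ(0,q) = {0,1,3}; δ(1,q) = {1,2}; δ(2,q) = {2,3}.
Union: {0,1,2,3}.
After q: {0,1,2,3}.
δ(0,p) = {1}; δ(1,p) = {2}; δ(2,p) = {2}; δ(3,p) = {0}.
Union: {0,1,2}.
After p: {0,1,2}.

{0,1,2}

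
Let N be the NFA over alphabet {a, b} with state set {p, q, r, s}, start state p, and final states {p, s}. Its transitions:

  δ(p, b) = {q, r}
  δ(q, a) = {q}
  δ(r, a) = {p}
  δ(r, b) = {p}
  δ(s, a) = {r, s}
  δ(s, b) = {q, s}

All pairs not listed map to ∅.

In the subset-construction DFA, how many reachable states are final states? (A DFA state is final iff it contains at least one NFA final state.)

Start state of the DFA: {p}.
{p} --a--> ∅  [new]
{p} --b--> {q, r}  [new]
∅ --a--> ∅  [seen]
∅ --b--> ∅  [seen]
{q, r} --a--> {p, q}  [new]
{q, r} --b--> {p}  [seen]
{p, q} --a--> {q}  [new]
{p, q} --b--> {q, r}  [seen]
{q} --a--> {q}  [seen]
{q} --b--> ∅  [seen]
Reachable DFA states: {p}, ∅, {q, r}, {p, q}, {q}.
Accepting DFA states (contain an NFA accepting state): {p}, {p, q}.

2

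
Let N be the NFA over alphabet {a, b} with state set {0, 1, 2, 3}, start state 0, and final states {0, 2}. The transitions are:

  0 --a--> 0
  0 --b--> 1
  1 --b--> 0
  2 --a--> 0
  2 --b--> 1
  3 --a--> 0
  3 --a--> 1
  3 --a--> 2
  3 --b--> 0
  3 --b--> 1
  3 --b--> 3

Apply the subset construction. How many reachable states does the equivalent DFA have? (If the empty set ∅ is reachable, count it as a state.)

3

Start state of the DFA: {0}.
{0} --a--> {0}  [seen]
{0} --b--> {1}  [new]
{1} --a--> ∅  [new]
{1} --b--> {0}  [seen]
∅ --a--> ∅  [seen]
∅ --b--> ∅  [seen]
Reachable DFA states: {0}, {1}, ∅.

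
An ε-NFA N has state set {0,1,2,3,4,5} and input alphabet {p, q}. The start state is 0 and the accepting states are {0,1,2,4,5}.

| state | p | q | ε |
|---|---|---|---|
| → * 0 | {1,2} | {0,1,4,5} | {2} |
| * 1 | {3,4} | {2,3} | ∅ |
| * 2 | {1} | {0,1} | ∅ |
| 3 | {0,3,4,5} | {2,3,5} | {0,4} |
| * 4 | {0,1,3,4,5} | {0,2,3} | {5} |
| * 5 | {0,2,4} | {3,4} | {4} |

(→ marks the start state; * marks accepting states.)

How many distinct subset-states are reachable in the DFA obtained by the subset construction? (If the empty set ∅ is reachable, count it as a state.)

Start state of the DFA: {0,2} (ε-closure of the NFA start).
{0,2} --p--> {1,2}  [new]
{0,2} --q--> {0,1,2,4,5}  [new]
{1,2} --p--> {0,1,2,3,4,5}  [new]
{1,2} --q--> {0,1,2,3,4,5}  [seen]
{0,1,2,4,5} --p--> {0,1,2,3,4,5}  [seen]
{0,1,2,4,5} --q--> {0,1,2,3,4,5}  [seen]
{0,1,2,3,4,5} --p--> {0,1,2,3,4,5}  [seen]
{0,1,2,3,4,5} --q--> {0,1,2,3,4,5}  [seen]
Reachable DFA states: {0,2}, {1,2}, {0,1,2,4,5}, {0,1,2,3,4,5}.

4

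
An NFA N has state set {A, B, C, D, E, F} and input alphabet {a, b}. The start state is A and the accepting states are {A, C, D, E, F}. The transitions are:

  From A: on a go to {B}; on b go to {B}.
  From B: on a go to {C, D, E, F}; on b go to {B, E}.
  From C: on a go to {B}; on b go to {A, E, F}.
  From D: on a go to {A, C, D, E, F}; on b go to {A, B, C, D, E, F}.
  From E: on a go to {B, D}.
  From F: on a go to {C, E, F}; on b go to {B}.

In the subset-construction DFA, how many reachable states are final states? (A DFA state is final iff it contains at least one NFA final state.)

Start state of the DFA: {A}.
{A} --a--> {B}  [new]
{A} --b--> {B}  [seen]
{B} --a--> {C, D, E, F}  [new]
{B} --b--> {B, E}  [new]
{C, D, E, F} --a--> {A, B, C, D, E, F}  [new]
{C, D, E, F} --b--> {A, B, C, D, E, F}  [seen]
{B, E} --a--> {B, C, D, E, F}  [new]
{B, E} --b--> {B, E}  [seen]
{A, B, C, D, E, F} --a--> {A, B, C, D, E, F}  [seen]
{A, B, C, D, E, F} --b--> {A, B, C, D, E, F}  [seen]
{B, C, D, E, F} --a--> {A, B, C, D, E, F}  [seen]
{B, C, D, E, F} --b--> {A, B, C, D, E, F}  [seen]
Reachable DFA states: {A}, {B}, {C, D, E, F}, {B, E}, {A, B, C, D, E, F}, {B, C, D, E, F}.
Accepting DFA states (contain an NFA accepting state): {A}, {C, D, E, F}, {B, E}, {A, B, C, D, E, F}, {B, C, D, E, F}.

5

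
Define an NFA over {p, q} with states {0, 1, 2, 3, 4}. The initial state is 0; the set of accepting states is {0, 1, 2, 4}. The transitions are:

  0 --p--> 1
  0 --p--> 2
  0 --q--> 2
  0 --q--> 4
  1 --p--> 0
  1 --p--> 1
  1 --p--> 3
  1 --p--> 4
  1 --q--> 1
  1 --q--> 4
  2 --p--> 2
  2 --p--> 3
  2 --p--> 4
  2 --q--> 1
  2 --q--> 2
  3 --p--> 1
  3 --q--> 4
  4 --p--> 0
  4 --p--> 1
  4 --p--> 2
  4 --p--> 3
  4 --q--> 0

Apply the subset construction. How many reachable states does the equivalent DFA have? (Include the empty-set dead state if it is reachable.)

7

Start state of the DFA: {0}.
{0} --p--> {1, 2}  [new]
{0} --q--> {2, 4}  [new]
{1, 2} --p--> {0, 1, 2, 3, 4}  [new]
{1, 2} --q--> {1, 2, 4}  [new]
{2, 4} --p--> {0, 1, 2, 3, 4}  [seen]
{2, 4} --q--> {0, 1, 2}  [new]
{0, 1, 2, 3, 4} --p--> {0, 1, 2, 3, 4}  [seen]
{0, 1, 2, 3, 4} --q--> {0, 1, 2, 4}  [new]
{1, 2, 4} --p--> {0, 1, 2, 3, 4}  [seen]
{1, 2, 4} --q--> {0, 1, 2, 4}  [seen]
{0, 1, 2} --p--> {0, 1, 2, 3, 4}  [seen]
{0, 1, 2} --q--> {1, 2, 4}  [seen]
{0, 1, 2, 4} --p--> {0, 1, 2, 3, 4}  [seen]
{0, 1, 2, 4} --q--> {0, 1, 2, 4}  [seen]
Reachable DFA states: {0}, {1, 2}, {2, 4}, {0, 1, 2, 3, 4}, {1, 2, 4}, {0, 1, 2}, {0, 1, 2, 4}.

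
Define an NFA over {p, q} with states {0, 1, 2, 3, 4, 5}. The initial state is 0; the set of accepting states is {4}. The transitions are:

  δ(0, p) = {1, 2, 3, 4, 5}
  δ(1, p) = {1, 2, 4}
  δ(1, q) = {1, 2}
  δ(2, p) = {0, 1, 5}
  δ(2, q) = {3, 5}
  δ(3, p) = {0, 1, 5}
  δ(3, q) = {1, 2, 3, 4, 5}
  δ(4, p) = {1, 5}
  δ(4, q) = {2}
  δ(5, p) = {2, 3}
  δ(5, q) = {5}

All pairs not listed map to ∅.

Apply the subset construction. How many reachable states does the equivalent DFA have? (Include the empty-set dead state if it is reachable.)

4

Start state of the DFA: {0}.
{0} --p--> {1, 2, 3, 4, 5}  [new]
{0} --q--> ∅  [new]
{1, 2, 3, 4, 5} --p--> {0, 1, 2, 3, 4, 5}  [new]
{1, 2, 3, 4, 5} --q--> {1, 2, 3, 4, 5}  [seen]
∅ --p--> ∅  [seen]
∅ --q--> ∅  [seen]
{0, 1, 2, 3, 4, 5} --p--> {0, 1, 2, 3, 4, 5}  [seen]
{0, 1, 2, 3, 4, 5} --q--> {1, 2, 3, 4, 5}  [seen]
Reachable DFA states: {0}, {1, 2, 3, 4, 5}, ∅, {0, 1, 2, 3, 4, 5}.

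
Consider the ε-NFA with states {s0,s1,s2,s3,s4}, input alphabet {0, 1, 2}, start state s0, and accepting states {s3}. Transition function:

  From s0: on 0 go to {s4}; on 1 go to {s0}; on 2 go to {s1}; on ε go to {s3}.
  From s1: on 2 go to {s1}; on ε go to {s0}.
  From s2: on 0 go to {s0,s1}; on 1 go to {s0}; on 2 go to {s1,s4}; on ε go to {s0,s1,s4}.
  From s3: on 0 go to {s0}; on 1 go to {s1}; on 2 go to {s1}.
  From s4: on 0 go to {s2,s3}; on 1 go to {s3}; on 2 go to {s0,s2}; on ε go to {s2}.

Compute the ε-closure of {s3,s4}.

{s0,s1,s2,s3,s4}

Begin with {s3,s4}.
s4 →ε {s2}; add s2.
s2 →ε {s0,s1,s4}; add s0, s1.
ε-closure = {s0,s1,s2,s3,s4}.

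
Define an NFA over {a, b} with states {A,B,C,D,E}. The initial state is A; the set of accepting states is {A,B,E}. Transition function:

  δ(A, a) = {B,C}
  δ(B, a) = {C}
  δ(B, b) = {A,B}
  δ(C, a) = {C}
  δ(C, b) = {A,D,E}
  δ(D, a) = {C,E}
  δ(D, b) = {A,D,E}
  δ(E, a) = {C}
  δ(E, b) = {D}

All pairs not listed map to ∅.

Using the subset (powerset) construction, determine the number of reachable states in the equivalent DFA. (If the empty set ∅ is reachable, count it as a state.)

Start state of the DFA: {A}.
{A} --a--> {B,C}  [new]
{A} --b--> ∅  [new]
{B,C} --a--> {C}  [new]
{B,C} --b--> {A,B,D,E}  [new]
∅ --a--> ∅  [seen]
∅ --b--> ∅  [seen]
{C} --a--> {C}  [seen]
{C} --b--> {A,D,E}  [new]
{A,B,D,E} --a--> {B,C,E}  [new]
{A,B,D,E} --b--> {A,B,D,E}  [seen]
{A,D,E} --a--> {B,C,E}  [seen]
{A,D,E} --b--> {A,D,E}  [seen]
{B,C,E} --a--> {C}  [seen]
{B,C,E} --b--> {A,B,D,E}  [seen]
Reachable DFA states: {A}, {B,C}, ∅, {C}, {A,B,D,E}, {A,D,E}, {B,C,E}.

7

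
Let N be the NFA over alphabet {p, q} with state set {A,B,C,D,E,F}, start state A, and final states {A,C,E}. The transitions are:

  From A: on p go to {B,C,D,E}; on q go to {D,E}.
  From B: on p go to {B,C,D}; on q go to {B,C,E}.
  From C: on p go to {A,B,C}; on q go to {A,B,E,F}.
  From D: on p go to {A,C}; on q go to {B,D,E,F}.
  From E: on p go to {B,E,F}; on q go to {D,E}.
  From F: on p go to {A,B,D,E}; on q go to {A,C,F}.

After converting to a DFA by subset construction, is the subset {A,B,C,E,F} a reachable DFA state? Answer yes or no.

yes

Start state of the DFA: {A}.
{A} --p--> {B,C,D,E}  [new]
{A} --q--> {D,E}  [new]
{B,C,D,E} --p--> {A,B,C,D,E,F}  [new]
{B,C,D,E} --q--> {A,B,C,D,E,F}  [seen]
{D,E} --p--> {A,B,C,E,F}  [new]
{D,E} --q--> {B,D,E,F}  [new]
{A,B,C,D,E,F} --p--> {A,B,C,D,E,F}  [seen]
{A,B,C,D,E,F} --q--> {A,B,C,D,E,F}  [seen]
{A,B,C,E,F} --p--> {A,B,C,D,E,F}  [seen]
{A,B,C,E,F} --q--> {A,B,C,D,E,F}  [seen]
{B,D,E,F} --p--> {A,B,C,D,E,F}  [seen]
{B,D,E,F} --q--> {A,B,C,D,E,F}  [seen]
Reachable DFA states: {A}, {B,C,D,E}, {D,E}, {A,B,C,D,E,F}, {A,B,C,E,F}, {B,D,E,F}.
{A,B,C,E,F} is among them.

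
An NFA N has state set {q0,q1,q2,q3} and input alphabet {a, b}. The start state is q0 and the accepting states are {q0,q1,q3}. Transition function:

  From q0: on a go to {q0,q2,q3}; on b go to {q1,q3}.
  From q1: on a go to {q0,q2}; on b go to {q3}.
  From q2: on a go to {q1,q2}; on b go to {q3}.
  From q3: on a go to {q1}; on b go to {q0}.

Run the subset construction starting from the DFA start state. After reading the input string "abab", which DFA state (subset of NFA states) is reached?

Start: {q0}.
δ(q0,a) = {q0,q2,q3}.
Union: {q0,q2,q3}.
After a: {q0,q2,q3}.
δ(q0,b) = {q1,q3}; δ(q2,b) = {q3}; δ(q3,b) = {q0}.
Union: {q0,q1,q3}.
After b: {q0,q1,q3}.
δ(q0,a) = {q0,q2,q3}; δ(q1,a) = {q0,q2}; δ(q3,a) = {q1}.
Union: {q0,q1,q2,q3}.
After a: {q0,q1,q2,q3}.
δ(q0,b) = {q1,q3}; δ(q1,b) = {q3}; δ(q2,b) = {q3}; δ(q3,b) = {q0}.
Union: {q0,q1,q3}.
After b: {q0,q1,q3}.

{q0,q1,q3}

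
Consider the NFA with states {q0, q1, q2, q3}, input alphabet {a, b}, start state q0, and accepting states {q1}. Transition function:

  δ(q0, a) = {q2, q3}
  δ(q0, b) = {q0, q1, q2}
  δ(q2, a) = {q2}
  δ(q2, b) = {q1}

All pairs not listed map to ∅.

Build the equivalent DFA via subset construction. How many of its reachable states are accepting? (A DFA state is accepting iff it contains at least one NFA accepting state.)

Start state of the DFA: {q0}.
{q0} --a--> {q2, q3}  [new]
{q0} --b--> {q0, q1, q2}  [new]
{q2, q3} --a--> {q2}  [new]
{q2, q3} --b--> {q1}  [new]
{q0, q1, q2} --a--> {q2, q3}  [seen]
{q0, q1, q2} --b--> {q0, q1, q2}  [seen]
{q2} --a--> {q2}  [seen]
{q2} --b--> {q1}  [seen]
{q1} --a--> ∅  [new]
{q1} --b--> ∅  [seen]
∅ --a--> ∅  [seen]
∅ --b--> ∅  [seen]
Reachable DFA states: {q0}, {q2, q3}, {q0, q1, q2}, {q2}, {q1}, ∅.
Accepting DFA states (contain an NFA accepting state): {q0, q1, q2}, {q1}.

2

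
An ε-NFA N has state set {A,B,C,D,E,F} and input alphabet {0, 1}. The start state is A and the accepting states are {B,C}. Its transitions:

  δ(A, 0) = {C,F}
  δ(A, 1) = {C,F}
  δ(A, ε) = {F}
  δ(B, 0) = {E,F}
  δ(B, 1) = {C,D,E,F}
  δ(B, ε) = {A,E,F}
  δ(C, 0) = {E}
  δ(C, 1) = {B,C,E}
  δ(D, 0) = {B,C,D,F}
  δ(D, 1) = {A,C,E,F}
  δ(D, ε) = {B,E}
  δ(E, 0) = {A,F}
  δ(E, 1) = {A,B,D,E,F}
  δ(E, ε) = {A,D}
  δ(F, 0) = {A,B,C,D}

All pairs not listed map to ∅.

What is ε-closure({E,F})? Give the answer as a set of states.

Begin with {E,F}.
E →ε {A,D}; add A, D.
D →ε {B,E}; add B.
ε-closure = {A,B,D,E,F}.

{A,B,D,E,F}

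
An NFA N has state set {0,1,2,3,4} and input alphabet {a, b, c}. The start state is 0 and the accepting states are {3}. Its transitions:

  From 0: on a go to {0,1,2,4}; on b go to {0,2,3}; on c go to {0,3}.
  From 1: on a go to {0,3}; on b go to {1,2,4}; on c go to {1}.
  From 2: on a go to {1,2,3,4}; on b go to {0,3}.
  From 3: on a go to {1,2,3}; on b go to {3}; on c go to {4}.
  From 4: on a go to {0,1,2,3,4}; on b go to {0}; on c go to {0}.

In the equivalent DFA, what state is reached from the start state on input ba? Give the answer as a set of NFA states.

Start: {0}.
δ(0,b) = {0,2,3}.
Union: {0,2,3}.
After b: {0,2,3}.
δ(0,a) = {0,1,2,4}; δ(2,a) = {1,2,3,4}; δ(3,a) = {1,2,3}.
Union: {0,1,2,3,4}.
After a: {0,1,2,3,4}.

{0,1,2,3,4}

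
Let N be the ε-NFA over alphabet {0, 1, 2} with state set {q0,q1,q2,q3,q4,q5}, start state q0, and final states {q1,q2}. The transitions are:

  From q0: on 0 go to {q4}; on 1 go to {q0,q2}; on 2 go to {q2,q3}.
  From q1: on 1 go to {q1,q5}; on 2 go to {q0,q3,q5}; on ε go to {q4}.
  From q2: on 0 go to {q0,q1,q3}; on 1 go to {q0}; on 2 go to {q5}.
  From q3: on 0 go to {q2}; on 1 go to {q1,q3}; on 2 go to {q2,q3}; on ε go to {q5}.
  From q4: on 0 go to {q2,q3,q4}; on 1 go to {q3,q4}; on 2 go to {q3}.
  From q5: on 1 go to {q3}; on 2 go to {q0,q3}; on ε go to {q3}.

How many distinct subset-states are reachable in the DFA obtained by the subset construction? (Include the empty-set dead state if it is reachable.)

Start state of the DFA: {q0} (ε-closure of the NFA start).
{q0} --0--> {q4}  [new]
{q0} --1--> {q0,q2}  [new]
{q0} --2--> {q2,q3,q5}  [new]
{q4} --0--> {q2,q3,q4,q5}  [new]
{q4} --1--> {q3,q4,q5}  [new]
{q4} --2--> {q3,q5}  [new]
{q0,q2} --0--> {q0,q1,q3,q4,q5}  [new]
{q0,q2} --1--> {q0,q2}  [seen]
{q0,q2} --2--> {q2,q3,q5}  [seen]
{q2,q3,q5} --0--> {q0,q1,q2,q3,q4,q5}  [new]
{q2,q3,q5} --1--> {q0,q1,q3,q4,q5}  [seen]
{q2,q3,q5} --2--> {q0,q2,q3,q5}  [new]
{q2,q3,q4,q5} --0--> {q0,q1,q2,q3,q4,q5}  [seen]
{q2,q3,q4,q5} --1--> {q0,q1,q3,q4,q5}  [seen]
{q2,q3,q4,q5} --2--> {q0,q2,q3,q5}  [seen]
{q3,q4,q5} --0--> {q2,q3,q4,q5}  [seen]
{q3,q4,q5} --1--> {q1,q3,q4,q5}  [new]
{q3,q4,q5} --2--> {q0,q2,q3,q5}  [seen]
{q3,q5} --0--> {q2}  [new]
{q3,q5} --1--> {q1,q3,q4,q5}  [seen]
{q3,q5} --2--> {q0,q2,q3,q5}  [seen]
{q0,q1,q3,q4,q5} --0--> {q2,q3,q4,q5}  [seen]
{q0,q1,q3,q4,q5} --1--> {q0,q1,q2,q3,q4,q5}  [seen]
{q0,q1,q3,q4,q5} --2--> {q0,q2,q3,q5}  [seen]
{q0,q1,q2,q3,q4,q5} --0--> {q0,q1,q2,q3,q4,q5}  [seen]
{q0,q1,q2,q3,q4,q5} --1--> {q0,q1,q2,q3,q4,q5}  [seen]
{q0,q1,q2,q3,q4,q5} --2--> {q0,q2,q3,q5}  [seen]
{q0,q2,q3,q5} --0--> {q0,q1,q2,q3,q4,q5}  [seen]
{q0,q2,q3,q5} --1--> {q0,q1,q2,q3,q4,q5}  [seen]
{q0,q2,q3,q5} --2--> {q0,q2,q3,q5}  [seen]
{q1,q3,q4,q5} --0--> {q2,q3,q4,q5}  [seen]
{q1,q3,q4,q5} --1--> {q1,q3,q4,q5}  [seen]
{q1,q3,q4,q5} --2--> {q0,q2,q3,q5}  [seen]
{q2} --0--> {q0,q1,q3,q4,q5}  [seen]
{q2} --1--> {q0}  [seen]
{q2} --2--> {q3,q5}  [seen]
Reachable DFA states: {q0}, {q4}, {q0,q2}, {q2,q3,q5}, {q2,q3,q4,q5}, {q3,q4,q5}, {q3,q5}, {q0,q1,q3,q4,q5}, {q0,q1,q2,q3,q4,q5}, {q0,q2,q3,q5}, {q1,q3,q4,q5}, {q2}.

12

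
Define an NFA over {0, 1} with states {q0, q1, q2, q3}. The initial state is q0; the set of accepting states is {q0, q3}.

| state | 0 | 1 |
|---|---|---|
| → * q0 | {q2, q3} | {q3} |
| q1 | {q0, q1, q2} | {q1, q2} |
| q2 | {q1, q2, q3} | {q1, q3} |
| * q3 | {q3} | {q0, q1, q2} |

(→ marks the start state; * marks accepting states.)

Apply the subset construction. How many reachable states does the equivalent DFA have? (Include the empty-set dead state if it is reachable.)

Start state of the DFA: {q0}.
{q0} --0--> {q2, q3}  [new]
{q0} --1--> {q3}  [new]
{q2, q3} --0--> {q1, q2, q3}  [new]
{q2, q3} --1--> {q0, q1, q2, q3}  [new]
{q3} --0--> {q3}  [seen]
{q3} --1--> {q0, q1, q2}  [new]
{q1, q2, q3} --0--> {q0, q1, q2, q3}  [seen]
{q1, q2, q3} --1--> {q0, q1, q2, q3}  [seen]
{q0, q1, q2, q3} --0--> {q0, q1, q2, q3}  [seen]
{q0, q1, q2, q3} --1--> {q0, q1, q2, q3}  [seen]
{q0, q1, q2} --0--> {q0, q1, q2, q3}  [seen]
{q0, q1, q2} --1--> {q1, q2, q3}  [seen]
Reachable DFA states: {q0}, {q2, q3}, {q3}, {q1, q2, q3}, {q0, q1, q2, q3}, {q0, q1, q2}.

6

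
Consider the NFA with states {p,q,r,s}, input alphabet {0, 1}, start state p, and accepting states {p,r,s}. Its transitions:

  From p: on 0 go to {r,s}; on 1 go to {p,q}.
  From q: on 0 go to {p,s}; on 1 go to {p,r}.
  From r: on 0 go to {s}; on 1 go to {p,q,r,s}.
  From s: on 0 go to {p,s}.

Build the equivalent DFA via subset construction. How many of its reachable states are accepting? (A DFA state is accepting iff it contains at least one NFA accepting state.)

7

Start state of the DFA: {p}.
{p} --0--> {r,s}  [new]
{p} --1--> {p,q}  [new]
{r,s} --0--> {p,s}  [new]
{r,s} --1--> {p,q,r,s}  [new]
{p,q} --0--> {p,r,s}  [new]
{p,q} --1--> {p,q,r}  [new]
{p,s} --0--> {p,r,s}  [seen]
{p,s} --1--> {p,q}  [seen]
{p,q,r,s} --0--> {p,r,s}  [seen]
{p,q,r,s} --1--> {p,q,r,s}  [seen]
{p,r,s} --0--> {p,r,s}  [seen]
{p,r,s} --1--> {p,q,r,s}  [seen]
{p,q,r} --0--> {p,r,s}  [seen]
{p,q,r} --1--> {p,q,r,s}  [seen]
Reachable DFA states: {p}, {r,s}, {p,q}, {p,s}, {p,q,r,s}, {p,r,s}, {p,q,r}.
Accepting DFA states (contain an NFA accepting state): {p}, {r,s}, {p,q}, {p,s}, {p,q,r,s}, {p,r,s}, {p,q,r}.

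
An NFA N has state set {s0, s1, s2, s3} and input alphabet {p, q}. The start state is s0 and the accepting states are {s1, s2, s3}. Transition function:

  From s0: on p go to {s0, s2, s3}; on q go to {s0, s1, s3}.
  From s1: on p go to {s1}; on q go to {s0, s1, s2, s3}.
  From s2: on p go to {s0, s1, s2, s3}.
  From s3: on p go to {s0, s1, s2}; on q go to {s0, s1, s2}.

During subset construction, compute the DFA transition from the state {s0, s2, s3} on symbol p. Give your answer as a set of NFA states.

δ(s0,p) = {s0, s2, s3}; δ(s2,p) = {s0, s1, s2, s3}; δ(s3,p) = {s0, s1, s2}.
Union: {s0, s1, s2, s3}.

{s0, s1, s2, s3}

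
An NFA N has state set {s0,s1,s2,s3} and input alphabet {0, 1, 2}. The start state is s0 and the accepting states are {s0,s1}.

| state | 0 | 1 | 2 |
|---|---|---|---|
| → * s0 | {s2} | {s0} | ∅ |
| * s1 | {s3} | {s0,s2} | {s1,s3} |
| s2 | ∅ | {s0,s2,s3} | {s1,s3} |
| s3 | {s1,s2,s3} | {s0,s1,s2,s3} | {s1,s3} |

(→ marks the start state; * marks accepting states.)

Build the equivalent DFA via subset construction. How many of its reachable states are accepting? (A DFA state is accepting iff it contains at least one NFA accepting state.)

Start state of the DFA: {s0}.
{s0} --0--> {s2}  [new]
{s0} --1--> {s0}  [seen]
{s0} --2--> ∅  [new]
{s2} --0--> ∅  [seen]
{s2} --1--> {s0,s2,s3}  [new]
{s2} --2--> {s1,s3}  [new]
∅ --0--> ∅  [seen]
∅ --1--> ∅  [seen]
∅ --2--> ∅  [seen]
{s0,s2,s3} --0--> {s1,s2,s3}  [new]
{s0,s2,s3} --1--> {s0,s1,s2,s3}  [new]
{s0,s2,s3} --2--> {s1,s3}  [seen]
{s1,s3} --0--> {s1,s2,s3}  [seen]
{s1,s3} --1--> {s0,s1,s2,s3}  [seen]
{s1,s3} --2--> {s1,s3}  [seen]
{s1,s2,s3} --0--> {s1,s2,s3}  [seen]
{s1,s2,s3} --1--> {s0,s1,s2,s3}  [seen]
{s1,s2,s3} --2--> {s1,s3}  [seen]
{s0,s1,s2,s3} --0--> {s1,s2,s3}  [seen]
{s0,s1,s2,s3} --1--> {s0,s1,s2,s3}  [seen]
{s0,s1,s2,s3} --2--> {s1,s3}  [seen]
Reachable DFA states: {s0}, {s2}, ∅, {s0,s2,s3}, {s1,s3}, {s1,s2,s3}, {s0,s1,s2,s3}.
Accepting DFA states (contain an NFA accepting state): {s0}, {s0,s2,s3}, {s1,s3}, {s1,s2,s3}, {s0,s1,s2,s3}.

5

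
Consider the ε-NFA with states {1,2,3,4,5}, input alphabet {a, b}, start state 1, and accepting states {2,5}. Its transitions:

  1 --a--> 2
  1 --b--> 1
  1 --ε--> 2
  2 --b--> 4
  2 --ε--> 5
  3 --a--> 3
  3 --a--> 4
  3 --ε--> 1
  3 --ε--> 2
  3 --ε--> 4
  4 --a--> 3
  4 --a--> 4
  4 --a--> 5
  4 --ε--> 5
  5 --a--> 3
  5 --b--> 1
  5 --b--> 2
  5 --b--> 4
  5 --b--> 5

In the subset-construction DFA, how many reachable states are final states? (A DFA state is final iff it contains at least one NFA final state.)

3

Start state of the DFA: {1,2,5} (ε-closure of the NFA start).
{1,2,5} --a--> {1,2,3,4,5}  [new]
{1,2,5} --b--> {1,2,4,5}  [new]
{1,2,3,4,5} --a--> {1,2,3,4,5}  [seen]
{1,2,3,4,5} --b--> {1,2,4,5}  [seen]
{1,2,4,5} --a--> {1,2,3,4,5}  [seen]
{1,2,4,5} --b--> {1,2,4,5}  [seen]
Reachable DFA states: {1,2,5}, {1,2,3,4,5}, {1,2,4,5}.
Accepting DFA states (contain an NFA accepting state): {1,2,5}, {1,2,3,4,5}, {1,2,4,5}.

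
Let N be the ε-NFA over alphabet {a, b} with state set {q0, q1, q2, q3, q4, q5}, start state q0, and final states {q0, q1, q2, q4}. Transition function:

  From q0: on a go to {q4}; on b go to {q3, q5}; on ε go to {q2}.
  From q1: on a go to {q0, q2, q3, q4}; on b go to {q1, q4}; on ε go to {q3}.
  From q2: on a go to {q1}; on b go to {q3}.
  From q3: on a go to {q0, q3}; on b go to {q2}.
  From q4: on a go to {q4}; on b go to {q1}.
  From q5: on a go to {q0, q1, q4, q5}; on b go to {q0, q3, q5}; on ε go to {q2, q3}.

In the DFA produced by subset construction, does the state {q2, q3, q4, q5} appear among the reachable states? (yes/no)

no

Start state of the DFA: {q0, q2} (ε-closure of the NFA start).
{q0, q2} --a--> {q1, q3, q4}  [new]
{q0, q2} --b--> {q2, q3, q5}  [new]
{q1, q3, q4} --a--> {q0, q2, q3, q4}  [new]
{q1, q3, q4} --b--> {q1, q2, q3, q4}  [new]
{q2, q3, q5} --a--> {q0, q1, q2, q3, q4, q5}  [new]
{q2, q3, q5} --b--> {q0, q2, q3, q5}  [new]
{q0, q2, q3, q4} --a--> {q0, q1, q2, q3, q4}  [new]
{q0, q2, q3, q4} --b--> {q1, q2, q3, q5}  [new]
{q1, q2, q3, q4} --a--> {q0, q1, q2, q3, q4}  [seen]
{q1, q2, q3, q4} --b--> {q1, q2, q3, q4}  [seen]
{q0, q1, q2, q3, q4, q5} --a--> {q0, q1, q2, q3, q4, q5}  [seen]
{q0, q1, q2, q3, q4, q5} --b--> {q0, q1, q2, q3, q4, q5}  [seen]
{q0, q2, q3, q5} --a--> {q0, q1, q2, q3, q4, q5}  [seen]
{q0, q2, q3, q5} --b--> {q0, q2, q3, q5}  [seen]
{q0, q1, q2, q3, q4} --a--> {q0, q1, q2, q3, q4}  [seen]
{q0, q1, q2, q3, q4} --b--> {q1, q2, q3, q4, q5}  [new]
{q1, q2, q3, q5} --a--> {q0, q1, q2, q3, q4, q5}  [seen]
{q1, q2, q3, q5} --b--> {q0, q1, q2, q3, q4, q5}  [seen]
{q1, q2, q3, q4, q5} --a--> {q0, q1, q2, q3, q4, q5}  [seen]
{q1, q2, q3, q4, q5} --b--> {q0, q1, q2, q3, q4, q5}  [seen]
Reachable DFA states: {q0, q2}, {q1, q3, q4}, {q2, q3, q5}, {q0, q2, q3, q4}, {q1, q2, q3, q4}, {q0, q1, q2, q3, q4, q5}, {q0, q2, q3, q5}, {q0, q1, q2, q3, q4}, {q1, q2, q3, q5}, {q1, q2, q3, q4, q5}.
{q2, q3, q4, q5} is not among them.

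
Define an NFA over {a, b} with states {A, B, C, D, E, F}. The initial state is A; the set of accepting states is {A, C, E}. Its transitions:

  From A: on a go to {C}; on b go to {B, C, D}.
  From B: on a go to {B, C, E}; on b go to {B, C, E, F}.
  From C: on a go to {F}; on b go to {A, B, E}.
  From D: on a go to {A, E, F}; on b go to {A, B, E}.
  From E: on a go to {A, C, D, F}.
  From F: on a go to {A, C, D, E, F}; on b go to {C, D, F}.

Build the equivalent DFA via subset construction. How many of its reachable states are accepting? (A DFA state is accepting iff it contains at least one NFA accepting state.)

9

Start state of the DFA: {A}.
{A} --a--> {C}  [new]
{A} --b--> {B, C, D}  [new]
{C} --a--> {F}  [new]
{C} --b--> {A, B, E}  [new]
{B, C, D} --a--> {A, B, C, E, F}  [new]
{B, C, D} --b--> {A, B, C, E, F}  [seen]
{F} --a--> {A, C, D, E, F}  [new]
{F} --b--> {C, D, F}  [new]
{A, B, E} --a--> {A, B, C, D, E, F}  [new]
{A, B, E} --b--> {B, C, D, E, F}  [new]
{A, B, C, E, F} --a--> {A, B, C, D, E, F}  [seen]
{A, B, C, E, F} --b--> {A, B, C, D, E, F}  [seen]
{A, C, D, E, F} --a--> {A, C, D, E, F}  [seen]
{A, C, D, E, F} --b--> {A, B, C, D, E, F}  [seen]
{C, D, F} --a--> {A, C, D, E, F}  [seen]
{C, D, F} --b--> {A, B, C, D, E, F}  [seen]
{A, B, C, D, E, F} --a--> {A, B, C, D, E, F}  [seen]
{A, B, C, D, E, F} --b--> {A, B, C, D, E, F}  [seen]
{B, C, D, E, F} --a--> {A, B, C, D, E, F}  [seen]
{B, C, D, E, F} --b--> {A, B, C, D, E, F}  [seen]
Reachable DFA states: {A}, {C}, {B, C, D}, {F}, {A, B, E}, {A, B, C, E, F}, {A, C, D, E, F}, {C, D, F}, {A, B, C, D, E, F}, {B, C, D, E, F}.
Accepting DFA states (contain an NFA accepting state): {A}, {C}, {B, C, D}, {A, B, E}, {A, B, C, E, F}, {A, C, D, E, F}, {C, D, F}, {A, B, C, D, E, F}, {B, C, D, E, F}.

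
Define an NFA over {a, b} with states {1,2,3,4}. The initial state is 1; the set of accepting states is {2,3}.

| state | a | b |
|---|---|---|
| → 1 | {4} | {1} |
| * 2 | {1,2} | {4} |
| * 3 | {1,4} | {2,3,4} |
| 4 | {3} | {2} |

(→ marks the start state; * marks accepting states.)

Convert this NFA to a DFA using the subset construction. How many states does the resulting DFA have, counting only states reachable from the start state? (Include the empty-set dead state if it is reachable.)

Start state of the DFA: {1}.
{1} --a--> {4}  [new]
{1} --b--> {1}  [seen]
{4} --a--> {3}  [new]
{4} --b--> {2}  [new]
{3} --a--> {1,4}  [new]
{3} --b--> {2,3,4}  [new]
{2} --a--> {1,2}  [new]
{2} --b--> {4}  [seen]
{1,4} --a--> {3,4}  [new]
{1,4} --b--> {1,2}  [seen]
{2,3,4} --a--> {1,2,3,4}  [new]
{2,3,4} --b--> {2,3,4}  [seen]
{1,2} --a--> {1,2,4}  [new]
{1,2} --b--> {1,4}  [seen]
{3,4} --a--> {1,3,4}  [new]
{3,4} --b--> {2,3,4}  [seen]
{1,2,3,4} --a--> {1,2,3,4}  [seen]
{1,2,3,4} --b--> {1,2,3,4}  [seen]
{1,2,4} --a--> {1,2,3,4}  [seen]
{1,2,4} --b--> {1,2,4}  [seen]
{1,3,4} --a--> {1,3,4}  [seen]
{1,3,4} --b--> {1,2,3,4}  [seen]
Reachable DFA states: {1}, {4}, {3}, {2}, {1,4}, {2,3,4}, {1,2}, {3,4}, {1,2,3,4}, {1,2,4}, {1,3,4}.

11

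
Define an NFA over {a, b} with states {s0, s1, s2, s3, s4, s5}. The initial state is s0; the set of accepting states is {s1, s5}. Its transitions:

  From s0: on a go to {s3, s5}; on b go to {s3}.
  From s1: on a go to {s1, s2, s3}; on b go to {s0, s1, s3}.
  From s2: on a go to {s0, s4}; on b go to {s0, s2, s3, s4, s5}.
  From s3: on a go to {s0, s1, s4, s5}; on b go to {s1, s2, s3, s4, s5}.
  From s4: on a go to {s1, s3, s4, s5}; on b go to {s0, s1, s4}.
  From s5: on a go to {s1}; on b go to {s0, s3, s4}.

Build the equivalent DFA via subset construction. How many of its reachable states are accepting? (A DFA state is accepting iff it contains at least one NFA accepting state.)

Start state of the DFA: {s0}.
{s0} --a--> {s3, s5}  [new]
{s0} --b--> {s3}  [new]
{s3, s5} --a--> {s0, s1, s4, s5}  [new]
{s3, s5} --b--> {s0, s1, s2, s3, s4, s5}  [new]
{s3} --a--> {s0, s1, s4, s5}  [seen]
{s3} --b--> {s1, s2, s3, s4, s5}  [new]
{s0, s1, s4, s5} --a--> {s1, s2, s3, s4, s5}  [seen]
{s0, s1, s4, s5} --b--> {s0, s1, s3, s4}  [new]
{s0, s1, s2, s3, s4, s5} --a--> {s0, s1, s2, s3, s4, s5}  [seen]
{s0, s1, s2, s3, s4, s5} --b--> {s0, s1, s2, s3, s4, s5}  [seen]
{s1, s2, s3, s4, s5} --a--> {s0, s1, s2, s3, s4, s5}  [seen]
{s1, s2, s3, s4, s5} --b--> {s0, s1, s2, s3, s4, s5}  [seen]
{s0, s1, s3, s4} --a--> {s0, s1, s2, s3, s4, s5}  [seen]
{s0, s1, s3, s4} --b--> {s0, s1, s2, s3, s4, s5}  [seen]
Reachable DFA states: {s0}, {s3, s5}, {s3}, {s0, s1, s4, s5}, {s0, s1, s2, s3, s4, s5}, {s1, s2, s3, s4, s5}, {s0, s1, s3, s4}.
Accepting DFA states (contain an NFA accepting state): {s3, s5}, {s0, s1, s4, s5}, {s0, s1, s2, s3, s4, s5}, {s1, s2, s3, s4, s5}, {s0, s1, s3, s4}.

5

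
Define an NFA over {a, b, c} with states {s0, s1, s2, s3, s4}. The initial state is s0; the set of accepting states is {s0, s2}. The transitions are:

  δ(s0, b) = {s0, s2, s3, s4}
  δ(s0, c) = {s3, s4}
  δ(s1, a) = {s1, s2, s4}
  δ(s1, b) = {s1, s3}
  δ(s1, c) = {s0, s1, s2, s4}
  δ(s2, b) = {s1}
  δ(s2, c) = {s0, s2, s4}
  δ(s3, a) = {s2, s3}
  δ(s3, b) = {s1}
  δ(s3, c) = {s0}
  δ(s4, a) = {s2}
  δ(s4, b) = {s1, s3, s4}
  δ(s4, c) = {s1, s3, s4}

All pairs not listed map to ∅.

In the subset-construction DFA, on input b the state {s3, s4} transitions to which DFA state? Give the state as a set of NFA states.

δ(s3,b) = {s1}; δ(s4,b) = {s1, s3, s4}.
Union: {s1, s3, s4}.

{s1, s3, s4}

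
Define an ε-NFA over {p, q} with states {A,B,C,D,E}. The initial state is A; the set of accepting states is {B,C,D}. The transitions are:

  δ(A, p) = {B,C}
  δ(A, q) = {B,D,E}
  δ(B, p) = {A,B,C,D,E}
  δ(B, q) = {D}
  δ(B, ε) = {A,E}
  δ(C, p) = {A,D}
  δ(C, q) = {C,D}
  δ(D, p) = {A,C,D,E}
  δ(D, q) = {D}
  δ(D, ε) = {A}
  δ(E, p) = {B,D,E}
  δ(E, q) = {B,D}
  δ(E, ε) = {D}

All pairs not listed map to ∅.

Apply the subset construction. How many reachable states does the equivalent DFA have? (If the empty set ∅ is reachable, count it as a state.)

Start state of the DFA: {A} (ε-closure of the NFA start).
{A} --p--> {A,B,C,D,E}  [new]
{A} --q--> {A,B,D,E}  [new]
{A,B,C,D,E} --p--> {A,B,C,D,E}  [seen]
{A,B,C,D,E} --q--> {A,B,C,D,E}  [seen]
{A,B,D,E} --p--> {A,B,C,D,E}  [seen]
{A,B,D,E} --q--> {A,B,D,E}  [seen]
Reachable DFA states: {A}, {A,B,C,D,E}, {A,B,D,E}.

3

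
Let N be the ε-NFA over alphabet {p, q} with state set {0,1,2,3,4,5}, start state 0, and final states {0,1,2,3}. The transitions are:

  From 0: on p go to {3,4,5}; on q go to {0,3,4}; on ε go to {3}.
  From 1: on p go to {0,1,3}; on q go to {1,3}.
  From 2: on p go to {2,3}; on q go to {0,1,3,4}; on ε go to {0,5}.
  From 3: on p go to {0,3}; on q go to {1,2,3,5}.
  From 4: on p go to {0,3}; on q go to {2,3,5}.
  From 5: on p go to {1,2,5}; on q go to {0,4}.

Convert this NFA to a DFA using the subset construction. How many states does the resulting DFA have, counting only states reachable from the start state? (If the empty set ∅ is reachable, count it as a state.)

Start state of the DFA: {0,3} (ε-closure of the NFA start).
{0,3} --p--> {0,3,4,5}  [new]
{0,3} --q--> {0,1,2,3,4,5}  [new]
{0,3,4,5} --p--> {0,1,2,3,4,5}  [seen]
{0,3,4,5} --q--> {0,1,2,3,4,5}  [seen]
{0,1,2,3,4,5} --p--> {0,1,2,3,4,5}  [seen]
{0,1,2,3,4,5} --q--> {0,1,2,3,4,5}  [seen]
Reachable DFA states: {0,3}, {0,3,4,5}, {0,1,2,3,4,5}.

3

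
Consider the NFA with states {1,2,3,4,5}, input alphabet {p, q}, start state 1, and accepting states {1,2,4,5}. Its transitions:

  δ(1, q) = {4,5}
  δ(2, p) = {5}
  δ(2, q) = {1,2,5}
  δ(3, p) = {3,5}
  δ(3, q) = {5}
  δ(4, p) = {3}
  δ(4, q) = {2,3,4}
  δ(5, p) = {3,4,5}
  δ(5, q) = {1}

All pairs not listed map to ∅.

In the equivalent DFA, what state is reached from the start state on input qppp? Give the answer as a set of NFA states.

Start: {1}.
δ(1,q) = {4,5}.
Union: {4,5}.
After q: {4,5}.
δ(4,p) = {3}; δ(5,p) = {3,4,5}.
Union: {3,4,5}.
After p: {3,4,5}.
δ(3,p) = {3,5}; δ(4,p) = {3}; δ(5,p) = {3,4,5}.
Union: {3,4,5}.
After p: {3,4,5}.
δ(3,p) = {3,5}; δ(4,p) = {3}; δ(5,p) = {3,4,5}.
Union: {3,4,5}.
After p: {3,4,5}.

{3,4,5}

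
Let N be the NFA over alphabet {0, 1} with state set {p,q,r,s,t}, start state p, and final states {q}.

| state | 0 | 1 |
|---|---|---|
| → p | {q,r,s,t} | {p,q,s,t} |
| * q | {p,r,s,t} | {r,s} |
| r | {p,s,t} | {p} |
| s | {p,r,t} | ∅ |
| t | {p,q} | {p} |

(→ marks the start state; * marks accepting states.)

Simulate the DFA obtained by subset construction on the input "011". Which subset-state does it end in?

{p,q,s,t}

Start: {p}.
δ(p,0) = {q,r,s,t}.
Union: {q,r,s,t}.
After 0: {q,r,s,t}.
δ(q,1) = {r,s}; δ(r,1) = {p}; δ(s,1) = ∅; δ(t,1) = {p}.
Union: {p,r,s}.
After 1: {p,r,s}.
δ(p,1) = {p,q,s,t}; δ(r,1) = {p}; δ(s,1) = ∅.
Union: {p,q,s,t}.
After 1: {p,q,s,t}.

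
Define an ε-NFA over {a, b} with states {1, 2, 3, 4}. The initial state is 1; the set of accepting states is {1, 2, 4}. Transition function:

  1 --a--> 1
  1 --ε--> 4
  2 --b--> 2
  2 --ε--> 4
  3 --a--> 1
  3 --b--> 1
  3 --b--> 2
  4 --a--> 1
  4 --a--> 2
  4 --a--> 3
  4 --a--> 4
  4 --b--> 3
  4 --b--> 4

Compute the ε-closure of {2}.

{2, 4}

Begin with {2}.
2 →ε {4}; add 4.
ε-closure = {2, 4}.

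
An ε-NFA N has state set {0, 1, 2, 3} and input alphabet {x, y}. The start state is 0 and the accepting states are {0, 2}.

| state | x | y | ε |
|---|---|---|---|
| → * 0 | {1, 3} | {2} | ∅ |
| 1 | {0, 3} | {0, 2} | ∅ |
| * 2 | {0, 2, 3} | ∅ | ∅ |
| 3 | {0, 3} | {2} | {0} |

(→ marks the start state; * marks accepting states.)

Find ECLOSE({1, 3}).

{0, 1, 3}

Begin with {1, 3}.
3 →ε {0}; add 0.
ε-closure = {0, 1, 3}.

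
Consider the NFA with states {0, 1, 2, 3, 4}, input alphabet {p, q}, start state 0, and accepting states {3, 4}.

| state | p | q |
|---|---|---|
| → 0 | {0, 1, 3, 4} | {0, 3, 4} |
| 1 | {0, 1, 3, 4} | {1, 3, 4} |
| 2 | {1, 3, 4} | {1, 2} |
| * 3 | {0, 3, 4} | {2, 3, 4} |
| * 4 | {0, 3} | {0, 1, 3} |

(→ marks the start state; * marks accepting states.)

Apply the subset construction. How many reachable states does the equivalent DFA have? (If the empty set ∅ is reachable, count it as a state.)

Start state of the DFA: {0}.
{0} --p--> {0, 1, 3, 4}  [new]
{0} --q--> {0, 3, 4}  [new]
{0, 1, 3, 4} --p--> {0, 1, 3, 4}  [seen]
{0, 1, 3, 4} --q--> {0, 1, 2, 3, 4}  [new]
{0, 3, 4} --p--> {0, 1, 3, 4}  [seen]
{0, 3, 4} --q--> {0, 1, 2, 3, 4}  [seen]
{0, 1, 2, 3, 4} --p--> {0, 1, 3, 4}  [seen]
{0, 1, 2, 3, 4} --q--> {0, 1, 2, 3, 4}  [seen]
Reachable DFA states: {0}, {0, 1, 3, 4}, {0, 3, 4}, {0, 1, 2, 3, 4}.

4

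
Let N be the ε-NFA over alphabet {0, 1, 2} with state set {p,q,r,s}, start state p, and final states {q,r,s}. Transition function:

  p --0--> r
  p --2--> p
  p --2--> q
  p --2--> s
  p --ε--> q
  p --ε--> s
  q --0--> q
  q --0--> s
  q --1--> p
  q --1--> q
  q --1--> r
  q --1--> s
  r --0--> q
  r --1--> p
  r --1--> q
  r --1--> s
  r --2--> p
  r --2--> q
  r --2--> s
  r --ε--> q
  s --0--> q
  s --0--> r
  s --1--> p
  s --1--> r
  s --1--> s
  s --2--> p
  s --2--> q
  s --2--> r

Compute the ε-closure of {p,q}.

{p,q,s}

Begin with {p,q}.
p →ε {q,s}; add s.
ε-closure = {p,q,s}.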